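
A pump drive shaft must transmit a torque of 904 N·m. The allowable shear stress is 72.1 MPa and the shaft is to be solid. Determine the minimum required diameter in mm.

40.0 mm

For a solid shaft τ_max = 16T/(πd³), so d = (16T/(π τ_allow))^(1/3) = (16·904.0/(π·7.21×10^7))^(1/3) = 0.03997 m.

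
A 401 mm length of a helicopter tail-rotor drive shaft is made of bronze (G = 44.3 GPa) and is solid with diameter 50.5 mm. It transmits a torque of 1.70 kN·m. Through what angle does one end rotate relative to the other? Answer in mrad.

24.1 mrad

J = πd⁴/32 = π(0.0505)⁴/32 = 6.385×10^-7 m⁴.
θ = T·L/(G·J) = 1700 × 0.401 / (44.3×10⁹ × 6.385×10^-7) = 0.02410 rad.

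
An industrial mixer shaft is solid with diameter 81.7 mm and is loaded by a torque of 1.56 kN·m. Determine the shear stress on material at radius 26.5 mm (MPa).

9.45 MPa

J = πd⁴/32 = π(0.0817)⁴/32 = 4.374×10^-6 m⁴.
Shear stress varies linearly with radius: τ = T·r/J = 1560 × 0.0265 / 4.374×10^-6 = 9.451×10^6 Pa.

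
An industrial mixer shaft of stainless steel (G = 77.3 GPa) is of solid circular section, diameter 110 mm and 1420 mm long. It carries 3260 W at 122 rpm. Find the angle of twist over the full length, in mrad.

0.326 mrad

ω = 2π·122/60 = 12.78 rad/s, so T = P/ω = 3260 / 12.78 = 255.2 N·m.
J = πd⁴/32 = π(0.110)⁴/32 = 1.437×10^-5 m⁴.
θ = T·L/(G·J) = 255.2 × 1.42 / (77.3×10⁹ × 1.437×10^-5) = 3.261×10^-4 rad.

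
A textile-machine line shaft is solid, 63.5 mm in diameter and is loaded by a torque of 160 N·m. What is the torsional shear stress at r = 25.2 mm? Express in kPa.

J = πd⁴/32 = π(0.0635)⁴/32 = 1.596×10^-6 m⁴.
Shear stress varies linearly with radius: τ = T·r/J = 160.0 × 0.0252 / 1.596×10^-6 = 2.526×10^6 Pa.

2530 kPa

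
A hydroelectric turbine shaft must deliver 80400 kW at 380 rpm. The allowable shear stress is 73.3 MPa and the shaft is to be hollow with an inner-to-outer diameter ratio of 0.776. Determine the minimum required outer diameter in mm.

ω = 2π·380/60 = 39.79 rad/s, so T = P/ω = 80400×10³ / 39.79 = 2.020e6 N·m.
For a hollow shaft with d_i/d_o = 0.776: τ_max = 16T/(π d_o³ (1−k⁴)), so d_o = [16T/(π τ_allow (1−k⁴))]^(1/3) = [16·2.020e6/(π·7.33×10^7·0.6374)]^(1/3) = 0.6039 m.

604 mm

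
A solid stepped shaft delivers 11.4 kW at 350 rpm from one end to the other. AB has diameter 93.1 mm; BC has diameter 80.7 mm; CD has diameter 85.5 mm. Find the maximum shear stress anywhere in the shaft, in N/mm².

ω = 2π·350/60 = 36.65 rad/s, so T = P/ω = 11.4×10³ / 36.65 = 311.0 N·m.
Under the same torque, τ_max = 16T/(πd³) is largest where d is smallest — segment BC (d = 80.7 mm).
τ_max = 16·311.0/(π·(0.0807)³) = 3.014×10^6 Pa.

3.01 N/mm²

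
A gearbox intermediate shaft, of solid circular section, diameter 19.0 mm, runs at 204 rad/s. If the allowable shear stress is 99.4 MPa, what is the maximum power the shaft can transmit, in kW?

27.3 kW

J = πd⁴/32 = π(0.0190)⁴/32 = 1.279×10^-8 m⁴.
T_max = τ_allow·J/r = 9.94×10^7 × 1.279×10^-8 / 0.00950 = 133.9 N·m.
ω = 204 rad/s, so P_max = T_max·ω = 2.731×10^4 W.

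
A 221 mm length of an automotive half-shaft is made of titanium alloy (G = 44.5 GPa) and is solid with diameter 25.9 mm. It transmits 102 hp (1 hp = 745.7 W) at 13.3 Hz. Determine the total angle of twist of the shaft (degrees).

ω = 2π·13.3 = 83.57 rad/s, so T = P/ω = 102×745.7 / 83.57 = 910.2 N·m.
J = πd⁴/32 = π(0.0259)⁴/32 = 4.418×10^-8 m⁴.
θ = T·L/(G·J) = 910.2 × 0.221 / (44.5×10⁹ × 4.418×10^-8) = 0.1023 rad.

5.86°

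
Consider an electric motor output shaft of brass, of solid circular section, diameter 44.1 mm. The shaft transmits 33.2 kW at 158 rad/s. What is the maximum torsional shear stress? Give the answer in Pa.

ω = 158 rad/s, so T = P/ω = 33.2×10³ / 158.0 = 210.1 N·m.
J = πd⁴/32 = π(0.0441)⁴/32 = 3.713×10^-7 m⁴.
τ_max = T·r/J = 210.1 × 0.0221 / 3.713×10^-7 = 1.248×10^7 Pa.

1.25e7 Pa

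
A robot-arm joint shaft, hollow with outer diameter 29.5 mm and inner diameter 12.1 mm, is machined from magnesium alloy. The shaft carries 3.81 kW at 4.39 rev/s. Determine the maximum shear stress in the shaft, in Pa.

2.82e7 Pa

ω = 2π·4.39 = 27.58 rad/s, so T = P/ω = 3.81×10³ / 27.58 = 138.1 N·m.
J = π(d_o⁴ − d_i⁴)/32 = π(0.0295⁴ − 0.0121⁴)/32 = 7.225×10^-8 m⁴.
τ_max = T·r/J = 138.1 × 0.0147 / 7.225×10^-8 = 2.820×10^7 Pa.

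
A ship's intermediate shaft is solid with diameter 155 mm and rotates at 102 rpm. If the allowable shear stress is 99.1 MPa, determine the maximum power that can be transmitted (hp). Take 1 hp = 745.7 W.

J = πd⁴/32 = π(0.155)⁴/32 = 5.667×10^-5 m⁴.
T_max = τ_allow·J/r = 9.91×10^7 × 5.667×10^-5 / 0.0775 = 72460 N·m.
ω = 2π·102/60 = 10.68 rad/s, so P_max = T_max·ω = 7.740×10^5 W.

1040 hp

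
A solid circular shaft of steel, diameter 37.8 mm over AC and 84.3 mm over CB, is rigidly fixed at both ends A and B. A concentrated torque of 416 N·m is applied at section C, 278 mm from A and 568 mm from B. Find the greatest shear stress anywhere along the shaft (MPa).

Compatibility: T_A·a/J_AC = T_B·b/J_CB with T_A + T_B = T₀.
J_AC = 2.00×10^-7 m⁴, J_CB = 4.96×10^-6 m⁴, so T_A = T₀·(J_AC/a)/((J_AC/a)+(J_CB/b)) = 31.74 N·m, T_B = 384.3 N·m.
τ in each portion: τ_AC = 2.99×10^6 Pa, τ_CB = 3.27×10^6 Pa; maximum is in CB.
τ_max = T_CB·r/J = 384.3·0.0421/4.96×10^-6 = 3.267×10^6 Pa.

3.27 MPa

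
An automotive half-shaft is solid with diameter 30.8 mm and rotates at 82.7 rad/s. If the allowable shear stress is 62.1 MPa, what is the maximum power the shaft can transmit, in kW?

J = πd⁴/32 = π(0.0308)⁴/32 = 8.835×10^-8 m⁴.
T_max = τ_allow·J/r = 6.21×10^7 × 8.835×10^-8 / 0.0154 = 356.3 N·m.
ω = 82.7 rad/s, so P_max = T_max·ω = 2.946×10^4 W.

29.5 kW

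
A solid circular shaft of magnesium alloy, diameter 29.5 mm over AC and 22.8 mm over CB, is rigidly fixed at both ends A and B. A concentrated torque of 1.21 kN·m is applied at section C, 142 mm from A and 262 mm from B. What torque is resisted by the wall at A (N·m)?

Compatibility: T_A·a/J_AC = T_B·b/J_CB with T_A + T_B = T₀.
J_AC = 7.44×10^-8 m⁴, J_CB = 2.65×10^-8 m⁴, so T_A = T₀·(J_AC/a)/((J_AC/a)+(J_CB/b)) = 1014 N·m, T_B = 196.1 N·m.

1010 N·m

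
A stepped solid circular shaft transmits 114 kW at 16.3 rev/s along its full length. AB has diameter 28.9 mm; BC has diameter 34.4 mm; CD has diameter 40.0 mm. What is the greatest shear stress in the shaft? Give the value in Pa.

2.35e8 Pa

ω = 2π·16.3 = 102.4 rad/s, so T = P/ω = 114×10³ / 102.4 = 1113 N·m.
Under the same torque, τ_max = 16T/(πd³) is largest where d is smallest — segment AB (d = 28.9 mm).
τ_max = 16·1113/(π·(0.0289)³) = 2.349×10^8 Pa.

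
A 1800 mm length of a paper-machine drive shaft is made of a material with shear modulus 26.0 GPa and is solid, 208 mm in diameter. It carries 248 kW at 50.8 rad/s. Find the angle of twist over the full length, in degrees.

ω = 50.8 rad/s, so T = P/ω = 248×10³ / 50.80 = 4882 N·m.
J = πd⁴/32 = π(0.208)⁴/32 = 1.838×10^-4 m⁴.
θ = T·L/(G·J) = 4882 × 1.80 / (26.0×10⁹ × 1.838×10^-4) = 1.839×10^-3 rad.

0.105°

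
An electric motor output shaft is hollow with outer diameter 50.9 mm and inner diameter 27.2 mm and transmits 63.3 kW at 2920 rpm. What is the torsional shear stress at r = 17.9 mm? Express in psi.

ω = 2π·2920/60 = 305.8 rad/s, so T = P/ω = 63.3×10³ / 305.8 = 207.0 N·m.
J = π(d_o⁴ − d_i⁴)/32 = π(0.0509⁴ − 0.0272⁴)/32 = 6.052×10^-7 m⁴.
Shear stress varies linearly with radius: τ = T·r/J = 207.0 × 0.0179 / 6.052×10^-7 = 6.122×10^6 Pa.

888 psi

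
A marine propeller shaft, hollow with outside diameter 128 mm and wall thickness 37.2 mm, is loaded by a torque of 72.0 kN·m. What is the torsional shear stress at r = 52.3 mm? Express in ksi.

J = π(d_o⁴ − d_i⁴)/32 = π(0.128⁴ − 0.0536⁴)/32 = 2.554×10^-5 m⁴.
Shear stress varies linearly with radius: τ = T·r/J = 72000 × 0.0523 / 2.554×10^-5 = 1.474×10^8 Pa.

21.4 ksi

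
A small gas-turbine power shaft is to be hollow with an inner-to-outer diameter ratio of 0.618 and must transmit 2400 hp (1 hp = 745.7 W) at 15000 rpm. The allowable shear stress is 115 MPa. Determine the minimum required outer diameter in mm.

ω = 2π·15000/60 = 1571 rad/s, so T = P/ω = 2400×745.7 / 1571 = 1139 N·m.
For a hollow shaft with d_i/d_o = 0.618: τ_max = 16T/(π d_o³ (1−k⁴)), so d_o = [16T/(π τ_allow (1−k⁴))]^(1/3) = [16·1139/(π·1.15×10^8·0.8541)]^(1/3) = 0.03895 m.

38.9 mm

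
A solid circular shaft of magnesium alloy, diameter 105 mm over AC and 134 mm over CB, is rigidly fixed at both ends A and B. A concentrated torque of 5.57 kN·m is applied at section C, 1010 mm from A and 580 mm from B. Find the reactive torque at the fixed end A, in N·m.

991 N·m

Compatibility: T_A·a/J_AC = T_B·b/J_CB with T_A + T_B = T₀.
J_AC = 1.19×10^-5 m⁴, J_CB = 3.17×10^-5 m⁴, so T_A = T₀·(J_AC/a)/((J_AC/a)+(J_CB/b)) = 991.3 N·m, T_B = 4579 N·m.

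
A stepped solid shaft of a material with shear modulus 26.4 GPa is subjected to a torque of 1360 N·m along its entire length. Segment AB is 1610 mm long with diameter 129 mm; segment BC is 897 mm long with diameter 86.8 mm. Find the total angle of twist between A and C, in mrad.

J_AB = π(0.129)⁴/32 = 2.72×10^-5 m⁴; J_BC = π(0.0868)⁴/32 = 5.57×10^-6 m⁴.
θ = (T/G)·Σ L_i/J_i = (1360/26.4×10⁹)·(1.61/2.72×10^-5 + 0.897/5.57×10^-6) = 0.01134 rad.

11.3 mrad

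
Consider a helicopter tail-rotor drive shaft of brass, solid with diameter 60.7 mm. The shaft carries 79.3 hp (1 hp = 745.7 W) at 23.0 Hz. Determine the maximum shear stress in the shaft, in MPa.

9.32 MPa

ω = 2π·23.0 = 144.5 rad/s, so T = P/ω = 79.3×745.7 / 144.5 = 409.2 N·m.
J = πd⁴/32 = π(0.0607)⁴/32 = 1.333×10^-6 m⁴.
τ_max = T·r/J = 409.2 × 0.0304 / 1.333×10^-6 = 9.318×10^6 Pa.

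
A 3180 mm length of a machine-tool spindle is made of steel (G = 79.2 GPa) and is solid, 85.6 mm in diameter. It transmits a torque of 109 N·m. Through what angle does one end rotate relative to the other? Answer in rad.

J = πd⁴/32 = π(0.0856)⁴/32 = 5.271×10^-6 m⁴.
θ = T·L/(G·J) = 109.0 × 3.18 / (79.2×10⁹ × 5.271×10^-6) = 8.303×10^-4 rad.

8.30e-4 rad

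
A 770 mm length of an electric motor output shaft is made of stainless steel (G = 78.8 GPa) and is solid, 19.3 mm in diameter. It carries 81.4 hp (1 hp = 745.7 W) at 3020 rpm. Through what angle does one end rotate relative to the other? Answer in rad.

ω = 2π·3020/60 = 316.3 rad/s, so T = P/ω = 81.4×745.7 / 316.3 = 191.9 N·m.
J = πd⁴/32 = π(0.0193)⁴/32 = 1.362×10^-8 m⁴.
θ = T·L/(G·J) = 191.9 × 0.770 / (78.8×10⁹ × 1.362×10^-8) = 0.1377 rad.

0.138 rad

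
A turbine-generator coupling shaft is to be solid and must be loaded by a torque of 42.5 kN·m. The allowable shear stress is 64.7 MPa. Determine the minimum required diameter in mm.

For a solid shaft τ_max = 16T/(πd³), so d = (16T/(π τ_allow))^(1/3) = (16·42500/(π·6.47×10^7))^(1/3) = 0.1496 m.

150 mm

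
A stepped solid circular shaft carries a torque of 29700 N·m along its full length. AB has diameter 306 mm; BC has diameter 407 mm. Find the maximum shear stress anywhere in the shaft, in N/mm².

Under the same torque, τ_max = 16T/(πd³) is largest where d is smallest — segment AB (d = 306 mm).
τ_max = 16·29700/(π·(0.306)³) = 5.279×10^6 Pa.

5.28 N/mm²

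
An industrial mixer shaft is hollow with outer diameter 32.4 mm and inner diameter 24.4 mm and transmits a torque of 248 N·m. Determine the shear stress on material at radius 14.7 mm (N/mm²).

J = π(d_o⁴ − d_i⁴)/32 = π(0.0324⁴ − 0.0244⁴)/32 = 7.339×10^-8 m⁴.
Shear stress varies linearly with radius: τ = T·r/J = 248.0 × 0.0147 / 7.339×10^-8 = 4.967×10^7 Pa.

49.7 N/mm²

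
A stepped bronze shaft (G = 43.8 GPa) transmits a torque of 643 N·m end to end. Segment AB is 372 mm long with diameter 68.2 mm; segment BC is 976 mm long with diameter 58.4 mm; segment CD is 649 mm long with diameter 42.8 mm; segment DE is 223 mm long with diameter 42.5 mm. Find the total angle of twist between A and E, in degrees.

J_AB = π(0.0682)⁴/32 = 2.12×10^-6 m⁴; J_BC = π(0.0584)⁴/32 = 1.14×10^-6 m⁴; J_CD = π(0.0428)⁴/32 = 3.29×10^-7 m⁴; J_DE = π(0.0425)⁴/32 = 3.20×10^-7 m⁴.
θ = (T/G)·Σ L_i/J_i = (643.0/43.8×10⁹)·(0.372/2.12×10^-6 + 0.976/1.14×10^-6 + 0.649/3.29×10^-7 + 0.223/3.20×10^-7) = 0.05426 rad.

3.11°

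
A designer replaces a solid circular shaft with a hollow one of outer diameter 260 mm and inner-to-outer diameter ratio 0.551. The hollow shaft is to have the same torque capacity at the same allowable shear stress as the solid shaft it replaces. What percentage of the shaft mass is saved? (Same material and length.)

25.7 %

Equal τ_max and T ⇒ the solid shaft needs d_s³ = d_o³(1−k⁴), so d_s = 260·(1−0.551⁴)^(1/3) = 251.8 mm.
Area ratio A_h/A_s = d_o²(1−k²)/d_s² = (1−k²)/(1−k⁴)^(2/3) = 0.7428.
Mass saving = 1 − 0.7428 = 25.7 %.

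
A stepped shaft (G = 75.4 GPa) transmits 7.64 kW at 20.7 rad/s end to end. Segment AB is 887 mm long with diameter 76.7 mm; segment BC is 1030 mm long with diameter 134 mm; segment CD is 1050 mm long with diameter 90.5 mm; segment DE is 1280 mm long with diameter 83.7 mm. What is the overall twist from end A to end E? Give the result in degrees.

ω = 20.7 rad/s, so T = P/ω = 7.64×10³ / 20.70 = 369.1 N·m.
J_AB = π(0.0767)⁴/32 = 3.40×10^-6 m⁴; J_BC = π(0.134)⁴/32 = 3.17×10^-5 m⁴; J_CD = π(0.0905)⁴/32 = 6.59×10^-6 m⁴; J_DE = π(0.0837)⁴/32 = 4.82×10^-6 m⁴.
θ = (T/G)·Σ L_i/J_i = (369.1/75.4×10⁹)·(0.887/3.40×10^-6 + 1.03/3.17×10^-5 + 1.05/6.59×10^-6 + 1.28/4.82×10^-6) = 3.518×10^-3 rad.

0.202°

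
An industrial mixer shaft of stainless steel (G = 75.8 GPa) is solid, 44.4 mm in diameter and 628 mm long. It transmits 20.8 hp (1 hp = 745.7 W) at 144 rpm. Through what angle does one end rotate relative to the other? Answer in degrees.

1.28°

ω = 2π·144/60 = 15.08 rad/s, so T = P/ω = 20.8×745.7 / 15.08 = 1029 N·m.
J = πd⁴/32 = π(0.0444)⁴/32 = 3.815×10^-7 m⁴.
θ = T·L/(G·J) = 1029 × 0.628 / (75.8×10⁹ × 3.815×10^-7) = 0.02234 rad.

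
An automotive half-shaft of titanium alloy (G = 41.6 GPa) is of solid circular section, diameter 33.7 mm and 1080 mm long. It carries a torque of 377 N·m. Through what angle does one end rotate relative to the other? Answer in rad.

0.0773 rad

J = πd⁴/32 = π(0.0337)⁴/32 = 1.266×10^-7 m⁴.
θ = T·L/(G·J) = 377.0 × 1.08 / (41.6×10⁹ × 1.266×10^-7) = 0.07730 rad.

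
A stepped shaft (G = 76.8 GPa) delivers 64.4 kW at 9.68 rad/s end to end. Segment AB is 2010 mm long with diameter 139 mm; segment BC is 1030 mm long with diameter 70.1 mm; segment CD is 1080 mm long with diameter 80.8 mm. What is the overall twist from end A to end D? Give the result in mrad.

ω = 9.68 rad/s, so T = P/ω = 64.4×10³ / 9.680 = 6653 N·m.
J_AB = π(0.139)⁴/32 = 3.66×10^-5 m⁴; J_BC = π(0.0701)⁴/32 = 2.37×10^-6 m⁴; J_CD = π(0.0808)⁴/32 = 4.18×10^-6 m⁴.
θ = (T/G)·Σ L_i/J_i = (6653/76.8×10⁹)·(2.01/3.66×10^-5 + 1.03/2.37×10^-6 + 1.08/4.18×10^-6) = 0.06475 rad.

64.7 mrad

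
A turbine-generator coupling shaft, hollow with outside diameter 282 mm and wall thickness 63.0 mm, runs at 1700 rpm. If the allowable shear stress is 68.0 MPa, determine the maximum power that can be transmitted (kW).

J = π(d_o⁴ − d_i⁴)/32 = π(0.282⁴ − 0.156⁴)/32 = 5.627×10^-4 m⁴.
T_max = τ_allow·J/r = 6.80×10^7 × 5.627×10^-4 / 0.141 = 271400 N·m.
ω = 2π·1700/60 = 178.0 rad/s, so P_max = T_max·ω = 4.831×10^7 W.

48300 kW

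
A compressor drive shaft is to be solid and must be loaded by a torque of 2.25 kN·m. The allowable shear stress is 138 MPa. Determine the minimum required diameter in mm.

For a solid shaft τ_max = 16T/(πd³), so d = (16T/(π τ_allow))^(1/3) = (16·2250/(π·1.38×10^8))^(1/3) = 0.04363 m.

43.6 mm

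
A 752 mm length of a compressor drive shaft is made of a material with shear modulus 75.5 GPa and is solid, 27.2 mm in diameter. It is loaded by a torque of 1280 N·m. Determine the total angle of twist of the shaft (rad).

0.237 rad

J = πd⁴/32 = π(0.0272)⁴/32 = 5.374×10^-8 m⁴.
θ = T·L/(G·J) = 1280 × 0.752 / (75.5×10⁹ × 5.374×10^-8) = 0.2372 rad.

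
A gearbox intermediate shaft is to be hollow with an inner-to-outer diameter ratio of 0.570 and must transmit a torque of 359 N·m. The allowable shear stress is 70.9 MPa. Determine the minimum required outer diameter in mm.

For a hollow shaft with d_i/d_o = 0.570: τ_max = 16T/(π d_o³ (1−k⁴)), so d_o = [16T/(π τ_allow (1−k⁴))]^(1/3) = [16·359.0/(π·7.09×10^7·0.8944)]^(1/3) = 0.03066 m.

30.7 mm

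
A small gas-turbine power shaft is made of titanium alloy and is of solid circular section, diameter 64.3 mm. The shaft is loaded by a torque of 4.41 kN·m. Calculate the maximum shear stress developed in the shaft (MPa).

J = πd⁴/32 = π(0.0643)⁴/32 = 1.678×10^-6 m⁴.
τ_max = T·r/J = 4410 × 0.0321 / 1.678×10^-6 = 8.448×10^7 Pa.

84.5 MPa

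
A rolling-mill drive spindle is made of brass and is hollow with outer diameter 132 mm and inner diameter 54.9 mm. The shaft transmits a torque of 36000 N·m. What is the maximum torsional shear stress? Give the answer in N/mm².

82.2 N/mm²

J = π(d_o⁴ − d_i⁴)/32 = π(0.132⁴ − 0.0549⁴)/32 = 2.891×10^-5 m⁴.
τ_max = T·r/J = 36000 × 0.0660 / 2.891×10^-5 = 8.218×10^7 Pa.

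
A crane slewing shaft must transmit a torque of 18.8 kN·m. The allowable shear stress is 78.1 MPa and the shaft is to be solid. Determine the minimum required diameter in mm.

For a solid shaft τ_max = 16T/(πd³), so d = (16T/(π τ_allow))^(1/3) = (16·18800/(π·7.81×10^7))^(1/3) = 0.1070 m.

107 mm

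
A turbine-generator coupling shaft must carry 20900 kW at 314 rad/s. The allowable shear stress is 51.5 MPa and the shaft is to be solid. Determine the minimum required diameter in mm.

ω = 314 rad/s, so T = P/ω = 20900×10³ / 314.0 = 66560 N·m.
For a solid shaft τ_max = 16T/(πd³), so d = (16T/(π τ_allow))^(1/3) = (16·66560/(π·5.15×10^7))^(1/3) = 0.1874 m.

187 mm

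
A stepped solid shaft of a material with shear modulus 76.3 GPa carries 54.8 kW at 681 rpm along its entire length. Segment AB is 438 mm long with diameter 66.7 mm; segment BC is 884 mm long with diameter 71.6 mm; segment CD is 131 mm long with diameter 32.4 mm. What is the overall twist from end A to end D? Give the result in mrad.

17.9 mrad

ω = 2π·681/60 = 71.31 rad/s, so T = P/ω = 54.8×10³ / 71.31 = 768.4 N·m.
J_AB = π(0.0667)⁴/32 = 1.94×10^-6 m⁴; J_BC = π(0.0716)⁴/32 = 2.58×10^-6 m⁴; J_CD = π(0.0324)⁴/32 = 1.08×10^-7 m⁴.
θ = (T/G)·Σ L_i/J_i = (768.4/76.3×10⁹)·(0.438/1.94×10^-6 + 0.884/2.58×10^-6 + 0.131/1.08×10^-7) = 0.01792 rad.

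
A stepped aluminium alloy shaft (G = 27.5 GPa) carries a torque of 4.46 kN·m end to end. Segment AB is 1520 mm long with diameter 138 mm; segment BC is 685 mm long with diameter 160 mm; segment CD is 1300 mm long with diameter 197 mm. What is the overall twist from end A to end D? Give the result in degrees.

0.577°

J_AB = π(0.138)⁴/32 = 3.56×10^-5 m⁴; J_BC = π(0.160)⁴/32 = 6.43×10^-5 m⁴; J_CD = π(0.197)⁴/32 = 1.48×10^-4 m⁴.
θ = (T/G)·Σ L_i/J_i = (4460/27.5×10⁹)·(1.52/3.56×10^-5 + 0.685/6.43×10^-5 + 1.30/1.48×10^-4) = 0.01008 rad.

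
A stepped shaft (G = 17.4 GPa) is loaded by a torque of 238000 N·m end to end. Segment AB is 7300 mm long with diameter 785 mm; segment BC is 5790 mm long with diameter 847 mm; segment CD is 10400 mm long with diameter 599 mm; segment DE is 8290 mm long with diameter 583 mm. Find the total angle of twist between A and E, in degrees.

J_AB = π(0.785)⁴/32 = 0.0373 m⁴; J_BC = π(0.847)⁴/32 = 0.0505 m⁴; J_CD = π(0.599)⁴/32 = 0.0126 m⁴; J_DE = π(0.583)⁴/32 = 0.0113 m⁴.
θ = (T/G)·Σ L_i/J_i = (238000/17.4×10⁹)·(7.30/0.0373 + 5.79/0.0505 + 10.4/0.0126 + 8.29/0.0113) = 0.02550 rad.

1.46°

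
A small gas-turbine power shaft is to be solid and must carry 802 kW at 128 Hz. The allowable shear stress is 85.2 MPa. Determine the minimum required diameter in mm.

39.1 mm

ω = 2π·128 = 804.2 rad/s, so T = P/ω = 802×10³ / 804.2 = 997.2 N·m.
For a solid shaft τ_max = 16T/(πd³), so d = (16T/(π τ_allow))^(1/3) = (16·997.2/(π·8.52×10^7))^(1/3) = 0.03906 m.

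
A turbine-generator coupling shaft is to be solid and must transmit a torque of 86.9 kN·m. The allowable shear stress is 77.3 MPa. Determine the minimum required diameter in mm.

For a solid shaft τ_max = 16T/(πd³), so d = (16T/(π τ_allow))^(1/3) = (16·86900/(π·7.73×10^7))^(1/3) = 0.1789 m.

179 mm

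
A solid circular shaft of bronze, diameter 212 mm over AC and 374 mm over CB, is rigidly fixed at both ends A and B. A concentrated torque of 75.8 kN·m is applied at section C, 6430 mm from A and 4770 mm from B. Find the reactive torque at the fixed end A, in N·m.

5390 N·m

Compatibility: T_A·a/J_AC = T_B·b/J_CB with T_A + T_B = T₀.
J_AC = 1.98×10^-4 m⁴, J_CB = 1.92×10^-3 m⁴, so T_A = T₀·(J_AC/a)/((J_AC/a)+(J_CB/b)) = 5392 N·m, T_B = 70410 N·m.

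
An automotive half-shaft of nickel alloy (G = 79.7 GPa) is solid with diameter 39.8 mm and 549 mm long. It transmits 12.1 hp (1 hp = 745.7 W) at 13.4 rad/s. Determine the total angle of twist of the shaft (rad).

0.0188 rad

ω = 13.4 rad/s, so T = P/ω = 12.1×745.7 / 13.40 = 673.4 N·m.
J = πd⁴/32 = π(0.0398)⁴/32 = 2.463×10^-7 m⁴.
θ = T·L/(G·J) = 673.4 × 0.549 / (79.7×10⁹ × 2.463×10^-7) = 0.01883 rad.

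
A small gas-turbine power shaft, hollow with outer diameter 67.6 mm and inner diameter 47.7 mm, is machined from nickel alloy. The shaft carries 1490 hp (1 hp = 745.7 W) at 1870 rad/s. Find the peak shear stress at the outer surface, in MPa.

13.0 MPa

ω = 1870 rad/s, so T = P/ω = 1490×745.7 / 1870 = 594.2 N·m.
J = π(d_o⁴ − d_i⁴)/32 = π(0.0676⁴ − 0.0477⁴)/32 = 1.542×10^-6 m⁴.
τ_max = T·r/J = 594.2 × 0.0338 / 1.542×10^-6 = 1.302×10^7 Pa.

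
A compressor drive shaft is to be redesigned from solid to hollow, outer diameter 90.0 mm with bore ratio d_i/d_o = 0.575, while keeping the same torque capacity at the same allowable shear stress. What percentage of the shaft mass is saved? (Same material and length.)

27.7 %

Equal τ_max and T ⇒ the solid shaft needs d_s³ = d_o³(1−k⁴), so d_s = 90.0·(1−0.575⁴)^(1/3) = 86.59 mm.
Area ratio A_h/A_s = d_o²(1−k²)/d_s² = (1−k²)/(1−k⁴)^(2/3) = 0.7231.
Mass saving = 1 − 0.7231 = 27.7 %.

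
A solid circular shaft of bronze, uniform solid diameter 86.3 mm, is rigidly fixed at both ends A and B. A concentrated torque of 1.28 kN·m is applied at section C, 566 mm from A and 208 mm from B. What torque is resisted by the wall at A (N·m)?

With uniform GJ and both ends fixed, compatibility θ_AC = θ_CB gives T_A·a = T_B·b, together with T_A + T_B = T₀.
T_A = T₀·b/(a+b) = 1280·208/774.0 = 344.0 N·m; T_B = 936.0 N·m.

344 N·m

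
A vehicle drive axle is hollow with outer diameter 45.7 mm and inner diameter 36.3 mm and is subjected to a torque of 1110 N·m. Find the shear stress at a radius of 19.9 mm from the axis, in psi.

12400 psi

J = π(d_o⁴ − d_i⁴)/32 = π(0.0457⁴ − 0.0363⁴)/32 = 2.578×10^-7 m⁴.
Shear stress varies linearly with radius: τ = T·r/J = 1110 × 0.0199 / 2.578×10^-7 = 8.570×10^7 Pa.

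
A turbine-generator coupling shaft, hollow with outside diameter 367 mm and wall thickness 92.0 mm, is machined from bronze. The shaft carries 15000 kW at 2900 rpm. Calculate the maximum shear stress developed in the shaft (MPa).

5.42 MPa

ω = 2π·2900/60 = 303.7 rad/s, so T = P/ω = 15000×10³ / 303.7 = 49390 N·m.
J = π(d_o⁴ − d_i⁴)/32 = π(0.367⁴ − 0.183⁴)/32 = 1.671×10^-3 m⁴.
τ_max = T·r/J = 49390 × 0.183 / 1.671×10^-3 = 5.424×10^6 Pa.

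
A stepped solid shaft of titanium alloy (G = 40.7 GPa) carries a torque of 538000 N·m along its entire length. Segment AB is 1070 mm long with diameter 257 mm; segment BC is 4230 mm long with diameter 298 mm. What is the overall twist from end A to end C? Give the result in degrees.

J_AB = π(0.257)⁴/32 = 4.28×10^-4 m⁴; J_BC = π(0.298)⁴/32 = 7.74×10^-4 m⁴.
θ = (T/G)·Σ L_i/J_i = (538000/40.7×10⁹)·(1.07/4.28×10^-4 + 4.23/7.74×10^-4) = 0.1052 rad.

6.03°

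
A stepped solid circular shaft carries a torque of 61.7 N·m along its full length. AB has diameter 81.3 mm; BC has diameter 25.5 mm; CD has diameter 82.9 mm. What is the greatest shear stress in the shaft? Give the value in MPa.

Under the same torque, τ_max = 16T/(πd³) is largest where d is smallest — segment BC (d = 25.5 mm).
τ_max = 16·61.70/(π·(0.0255)³) = 1.895×10^7 Pa.

19.0 MPa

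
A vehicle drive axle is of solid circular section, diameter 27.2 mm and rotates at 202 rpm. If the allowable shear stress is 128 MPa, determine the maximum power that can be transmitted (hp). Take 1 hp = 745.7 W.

14.3 hp

J = πd⁴/32 = π(0.0272)⁴/32 = 5.374×10^-8 m⁴.
T_max = τ_allow·J/r = 1.28×10^8 × 5.374×10^-8 / 0.0136 = 505.8 N·m.
ω = 2π·202/60 = 21.15 rad/s, so P_max = T_max·ω = 1.070×10^4 W.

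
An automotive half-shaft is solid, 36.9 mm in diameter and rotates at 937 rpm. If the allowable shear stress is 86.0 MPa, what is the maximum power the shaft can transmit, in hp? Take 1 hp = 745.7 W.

112 hp

J = πd⁴/32 = π(0.0369)⁴/32 = 1.820×10^-7 m⁴.
T_max = τ_allow·J/r = 8.60×10^7 × 1.820×10^-7 / 0.0184 = 848.4 N·m.
ω = 2π·937/60 = 98.12 rad/s, so P_max = T_max·ω = 8.325×10^4 W.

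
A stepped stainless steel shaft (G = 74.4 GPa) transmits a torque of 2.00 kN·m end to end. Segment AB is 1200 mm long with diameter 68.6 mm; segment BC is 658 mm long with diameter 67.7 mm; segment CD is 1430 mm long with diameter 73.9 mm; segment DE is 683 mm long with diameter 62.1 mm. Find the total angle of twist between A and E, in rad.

J_AB = π(0.0686)⁴/32 = 2.17×10^-6 m⁴; J_BC = π(0.0677)⁴/32 = 2.06×10^-6 m⁴; J_CD = π(0.0739)⁴/32 = 2.93×10^-6 m⁴; J_DE = π(0.0621)⁴/32 = 1.46×10^-6 m⁴.
θ = (T/G)·Σ L_i/J_i = (2000/74.4×10⁹)·(1.20/2.17×10^-6 + 0.658/2.06×10^-6 + 1.43/2.93×10^-6 + 0.683/1.46×10^-6) = 0.04912 rad.

0.0491 rad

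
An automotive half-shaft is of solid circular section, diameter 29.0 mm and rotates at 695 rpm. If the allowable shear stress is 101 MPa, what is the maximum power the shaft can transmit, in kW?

35.2 kW

J = πd⁴/32 = π(0.0290)⁴/32 = 6.944×10^-8 m⁴.
T_max = τ_allow·J/r = 1.01×10^8 × 6.944×10^-8 / 0.0145 = 483.7 N·m.
ω = 2π·695/60 = 72.78 rad/s, so P_max = T_max·ω = 3.520×10^4 W.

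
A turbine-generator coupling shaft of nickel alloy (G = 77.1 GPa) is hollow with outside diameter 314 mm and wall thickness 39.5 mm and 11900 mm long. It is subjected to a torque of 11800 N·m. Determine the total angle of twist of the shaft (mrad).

J = π(d_o⁴ − d_i⁴)/32 = π(0.314⁴ − 0.235⁴)/32 = 6.550×10^-4 m⁴.
θ = T·L/(G·J) = 11800 × 11.9 / (77.1×10⁹ × 6.550×10^-4) = 2.781×10^-3 rad.

2.78 mrad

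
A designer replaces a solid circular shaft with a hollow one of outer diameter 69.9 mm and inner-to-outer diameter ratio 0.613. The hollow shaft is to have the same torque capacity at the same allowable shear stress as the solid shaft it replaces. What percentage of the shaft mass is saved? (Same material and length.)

30.9 %

Equal τ_max and T ⇒ the solid shaft needs d_s³ = d_o³(1−k⁴), so d_s = 69.9·(1−0.613⁴)^(1/3) = 66.44 mm.
Area ratio A_h/A_s = d_o²(1−k²)/d_s² = (1−k²)/(1−k⁴)^(2/3) = 0.6909.
Mass saving = 1 − 0.6909 = 30.9 %.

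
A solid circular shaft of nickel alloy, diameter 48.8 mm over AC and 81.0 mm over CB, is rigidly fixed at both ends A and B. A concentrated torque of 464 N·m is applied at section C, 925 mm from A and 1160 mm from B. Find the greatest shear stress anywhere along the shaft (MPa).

Compatibility: T_A·a/J_AC = T_B·b/J_CB with T_A + T_B = T₀.
J_AC = 5.57×10^-7 m⁴, J_CB = 4.23×10^-6 m⁴, so T_A = T₀·(J_AC/a)/((J_AC/a)+(J_CB/b)) = 65.79 N·m, T_B = 398.2 N·m.
τ in each portion: τ_AC = 2.88×10^6 Pa, τ_CB = 3.82×10^6 Pa; maximum is in CB.
τ_max = T_CB·r/J = 398.2·0.0405/4.23×10^-6 = 3.816×10^6 Pa.

3.82 MPa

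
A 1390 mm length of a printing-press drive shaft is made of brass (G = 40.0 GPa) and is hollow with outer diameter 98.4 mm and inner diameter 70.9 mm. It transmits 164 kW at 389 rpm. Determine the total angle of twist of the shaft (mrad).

20.8 mrad

ω = 2π·389/60 = 40.74 rad/s, so T = P/ω = 164×10³ / 40.74 = 4026 N·m.
J = π(d_o⁴ − d_i⁴)/32 = π(0.0984⁴ − 0.0709⁴)/32 = 6.723×10^-6 m⁴.
θ = T·L/(G·J) = 4026 × 1.39 / (40.0×10⁹ × 6.723×10^-6) = 0.02081 rad.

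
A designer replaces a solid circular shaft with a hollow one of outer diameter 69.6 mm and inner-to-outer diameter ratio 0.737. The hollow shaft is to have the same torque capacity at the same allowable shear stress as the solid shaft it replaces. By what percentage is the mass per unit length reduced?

42.3 %

Equal τ_max and T ⇒ the solid shaft needs d_s³ = d_o³(1−k⁴), so d_s = 69.6·(1−0.737⁴)^(1/3) = 61.94 mm.
Area ratio A_h/A_s = d_o²(1−k²)/d_s² = (1−k²)/(1−k⁴)^(2/3) = 0.5767.
Mass saving = 1 − 0.5767 = 42.3 %.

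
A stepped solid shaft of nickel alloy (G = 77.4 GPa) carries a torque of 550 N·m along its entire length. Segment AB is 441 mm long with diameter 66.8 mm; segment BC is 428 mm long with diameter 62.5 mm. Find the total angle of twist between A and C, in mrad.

3.63 mrad

J_AB = π(0.0668)⁴/32 = 1.95×10^-6 m⁴; J_BC = π(0.0625)⁴/32 = 1.50×10^-6 m⁴.
θ = (T/G)·Σ L_i/J_i = (550.0/77.4×10⁹)·(0.441/1.95×10^-6 + 0.428/1.50×10^-6) = 3.633×10^-3 rad.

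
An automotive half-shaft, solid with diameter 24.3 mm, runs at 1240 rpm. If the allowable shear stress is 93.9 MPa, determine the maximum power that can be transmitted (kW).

J = πd⁴/32 = π(0.0243)⁴/32 = 3.423×10^-8 m⁴.
T_max = τ_allow·J/r = 9.39×10^7 × 3.423×10^-8 / 0.0122 = 264.6 N·m.
ω = 2π·1240/60 = 129.9 rad/s, so P_max = T_max·ω = 3.435×10^4 W.

34.4 kW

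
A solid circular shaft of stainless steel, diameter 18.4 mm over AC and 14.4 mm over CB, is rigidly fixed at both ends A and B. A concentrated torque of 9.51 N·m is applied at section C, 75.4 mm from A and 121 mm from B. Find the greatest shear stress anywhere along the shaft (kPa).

6300 kPa

Compatibility: T_A·a/J_AC = T_B·b/J_CB with T_A + T_B = T₀.
J_AC = 1.13×10^-8 m⁴, J_CB = 4.22×10^-9 m⁴, so T_A = T₀·(J_AC/a)/((J_AC/a)+(J_CB/b)) = 7.708 N·m, T_B = 1.802 N·m.
τ in each portion: τ_AC = 6.30×10^6 Pa, τ_CB = 3.07×10^6 Pa; maximum is in AC.
τ_max = T_AC·r/J = 7.708·0.00920/1.13×10^-8 = 6.302×10^6 Pa.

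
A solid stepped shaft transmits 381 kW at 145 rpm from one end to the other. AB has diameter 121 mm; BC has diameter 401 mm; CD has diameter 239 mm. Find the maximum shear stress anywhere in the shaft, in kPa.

ω = 2π·145/60 = 15.18 rad/s, so T = P/ω = 381×10³ / 15.18 = 25090 N·m.
Under the same torque, τ_max = 16T/(πd³) is largest where d is smallest — segment AB (d = 121 mm).
τ_max = 16·25090/(π·(0.121)³) = 7.213×10^7 Pa.

72100 kPa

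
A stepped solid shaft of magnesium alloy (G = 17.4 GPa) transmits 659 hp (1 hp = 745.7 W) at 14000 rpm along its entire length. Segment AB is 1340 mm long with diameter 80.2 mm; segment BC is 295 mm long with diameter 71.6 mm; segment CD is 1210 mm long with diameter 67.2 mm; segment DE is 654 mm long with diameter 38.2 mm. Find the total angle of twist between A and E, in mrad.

80.5 mrad

ω = 2π·14000/60 = 1466 rad/s, so T = P/ω = 659×745.7 / 1466 = 335.2 N·m.
J_AB = π(0.0802)⁴/32 = 4.06×10^-6 m⁴; J_BC = π(0.0716)⁴/32 = 2.58×10^-6 m⁴; J_CD = π(0.0672)⁴/32 = 2.00×10^-6 m⁴; J_DE = π(0.0382)⁴/32 = 2.09×10^-7 m⁴.
θ = (T/G)·Σ L_i/J_i = (335.2/17.4×10⁹)·(1.34/4.06×10^-6 + 0.295/2.58×10^-6 + 1.21/2.00×10^-6 + 0.654/2.09×10^-7) = 0.08047 rad.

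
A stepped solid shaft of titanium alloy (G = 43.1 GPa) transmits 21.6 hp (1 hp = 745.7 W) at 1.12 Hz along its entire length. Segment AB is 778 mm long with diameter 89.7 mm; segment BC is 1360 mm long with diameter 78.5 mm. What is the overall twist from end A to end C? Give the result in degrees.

1.48°

ω = 2π·1.12 = 7.037 rad/s, so T = P/ω = 21.6×745.7 / 7.037 = 2289 N·m.
J_AB = π(0.0897)⁴/32 = 6.36×10^-6 m⁴; J_BC = π(0.0785)⁴/32 = 3.73×10^-6 m⁴.
θ = (T/G)·Σ L_i/J_i = (2289/43.1×10⁹)·(0.778/6.36×10^-6 + 1.36/3.73×10^-6) = 0.02587 rad.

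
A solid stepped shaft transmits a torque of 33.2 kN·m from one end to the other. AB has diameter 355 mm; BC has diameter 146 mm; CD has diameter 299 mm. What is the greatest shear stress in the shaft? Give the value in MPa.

Under the same torque, τ_max = 16T/(πd³) is largest where d is smallest — segment BC (d = 146 mm).
τ_max = 16·33200/(π·(0.146)³) = 5.433×10^7 Pa.

54.3 MPa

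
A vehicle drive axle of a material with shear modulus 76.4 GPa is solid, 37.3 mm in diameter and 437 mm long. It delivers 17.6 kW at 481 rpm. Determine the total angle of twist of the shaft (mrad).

10.5 mrad

ω = 2π·481/60 = 50.37 rad/s, so T = P/ω = 17.6×10³ / 50.37 = 349.4 N·m.
J = πd⁴/32 = π(0.0373)⁴/32 = 1.900×10^-7 m⁴.
θ = T·L/(G·J) = 349.4 × 0.437 / (76.4×10⁹ × 1.900×10^-7) = 0.01052 rad.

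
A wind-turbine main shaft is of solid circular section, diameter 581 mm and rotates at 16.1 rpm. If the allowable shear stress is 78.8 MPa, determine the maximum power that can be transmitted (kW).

5120 kW

J = πd⁴/32 = π(0.581)⁴/32 = 0.01119 m⁴.
T_max = τ_allow·J/r = 7.88×10^7 × 0.01119 / 0.290 = 3.034e6 N·m.
ω = 2π·16.1/60 = 1.686 rad/s, so P_max = T_max·ω = 5.116×10^6 W.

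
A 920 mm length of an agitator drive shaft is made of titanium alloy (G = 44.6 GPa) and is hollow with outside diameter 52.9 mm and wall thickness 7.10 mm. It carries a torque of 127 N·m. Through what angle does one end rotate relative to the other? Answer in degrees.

0.274°

J = π(d_o⁴ − d_i⁴)/32 = π(0.0529⁴ − 0.0387⁴)/32 = 5.486×10^-7 m⁴.
θ = T·L/(G·J) = 127.0 × 0.920 / (44.6×10⁹ × 5.486×10^-7) = 4.775×10^-3 rad.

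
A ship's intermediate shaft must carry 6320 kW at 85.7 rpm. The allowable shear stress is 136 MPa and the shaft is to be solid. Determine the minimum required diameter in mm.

298 mm

ω = 2π·85.7/60 = 8.974 rad/s, so T = P/ω = 6320×10³ / 8.974 = 704200 N·m.
For a solid shaft τ_max = 16T/(πd³), so d = (16T/(π τ_allow))^(1/3) = (16·704200/(π·1.36×10^8))^(1/3) = 0.2977 m.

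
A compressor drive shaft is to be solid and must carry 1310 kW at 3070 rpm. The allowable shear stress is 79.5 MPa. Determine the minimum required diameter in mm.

63.9 mm

ω = 2π·3070/60 = 321.5 rad/s, so T = P/ω = 1310×10³ / 321.5 = 4075 N·m.
For a solid shaft τ_max = 16T/(πd³), so d = (16T/(π τ_allow))^(1/3) = (16·4075/(π·7.95×10^7))^(1/3) = 0.06391 m.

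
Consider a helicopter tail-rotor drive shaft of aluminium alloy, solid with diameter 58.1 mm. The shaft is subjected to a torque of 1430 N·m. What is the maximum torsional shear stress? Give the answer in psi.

J = πd⁴/32 = π(0.0581)⁴/32 = 1.119×10^-6 m⁴.
τ_max = T·r/J = 1430 × 0.0290 / 1.119×10^-6 = 3.713×10^7 Pa.

5390 psi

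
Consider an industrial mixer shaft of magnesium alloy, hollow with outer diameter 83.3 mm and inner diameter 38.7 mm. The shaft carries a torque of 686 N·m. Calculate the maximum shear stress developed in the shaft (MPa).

6.34 MPa

J = π(d_o⁴ − d_i⁴)/32 = π(0.0833⁴ − 0.0387⁴)/32 = 4.507×10^-6 m⁴.
τ_max = T·r/J = 686.0 × 0.0416 / 4.507×10^-6 = 6.340×10^6 Pa.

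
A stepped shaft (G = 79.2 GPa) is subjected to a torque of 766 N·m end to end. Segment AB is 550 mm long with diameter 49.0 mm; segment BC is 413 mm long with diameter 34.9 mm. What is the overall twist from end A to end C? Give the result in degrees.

2.11°

J_AB = π(0.0490)⁴/32 = 5.66×10^-7 m⁴; J_BC = π(0.0349)⁴/32 = 1.46×10^-7 m⁴.
θ = (T/G)·Σ L_i/J_i = (766.0/79.2×10⁹)·(0.550/5.66×10^-7 + 0.413/1.46×10^-7) = 0.03682 rad.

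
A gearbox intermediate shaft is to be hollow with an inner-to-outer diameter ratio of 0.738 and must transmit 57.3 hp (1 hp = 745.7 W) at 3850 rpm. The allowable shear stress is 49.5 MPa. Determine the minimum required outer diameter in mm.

24.9 mm

ω = 2π·3850/60 = 403.2 rad/s, so T = P/ω = 57.3×745.7 / 403.2 = 106.0 N·m.
For a hollow shaft with d_i/d_o = 0.738: τ_max = 16T/(π d_o³ (1−k⁴)), so d_o = [16T/(π τ_allow (1−k⁴))]^(1/3) = [16·106.0/(π·4.95×10^7·0.7034)]^(1/3) = 0.02493 m.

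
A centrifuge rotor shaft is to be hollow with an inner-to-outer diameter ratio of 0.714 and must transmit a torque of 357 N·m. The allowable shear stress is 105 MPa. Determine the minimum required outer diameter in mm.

For a hollow shaft with d_i/d_o = 0.714: τ_max = 16T/(π d_o³ (1−k⁴)), so d_o = [16T/(π τ_allow (1−k⁴))]^(1/3) = [16·357.0/(π·1.05×10^8·0.7401)]^(1/3) = 0.02860 m.

28.6 mm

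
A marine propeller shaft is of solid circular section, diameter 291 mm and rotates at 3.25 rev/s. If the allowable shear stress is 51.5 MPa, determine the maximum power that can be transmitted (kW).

J = πd⁴/32 = π(0.291)⁴/32 = 7.040×10^-4 m⁴.
T_max = τ_allow·J/r = 5.15×10^7 × 7.040×10^-4 / 0.145 = 249200 N·m.
ω = 2π·3.25 = 20.42 rad/s, so P_max = T_max·ω = 5.088×10^6 W.

5090 kW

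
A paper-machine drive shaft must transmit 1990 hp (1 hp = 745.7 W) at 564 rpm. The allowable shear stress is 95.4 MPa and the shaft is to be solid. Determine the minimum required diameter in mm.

ω = 2π·564/60 = 59.06 rad/s, so T = P/ω = 1990×745.7 / 59.06 = 25130 N·m.
For a solid shaft τ_max = 16T/(πd³), so d = (16T/(π τ_allow))^(1/3) = (16·25130/(π·9.54×10^7))^(1/3) = 0.1103 m.

110 mm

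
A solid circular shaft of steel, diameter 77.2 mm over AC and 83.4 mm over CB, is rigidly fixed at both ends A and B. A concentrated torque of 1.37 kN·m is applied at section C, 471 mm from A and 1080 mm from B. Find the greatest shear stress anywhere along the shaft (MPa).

Compatibility: T_A·a/J_AC = T_B·b/J_CB with T_A + T_B = T₀.
J_AC = 3.49×10^-6 m⁴, J_CB = 4.75×10^-6 m⁴, so T_A = T₀·(J_AC/a)/((J_AC/a)+(J_CB/b)) = 859.5 N·m, T_B = 510.5 N·m.
τ in each portion: τ_AC = 9.51×10^6 Pa, τ_CB = 4.48×10^6 Pa; maximum is in AC.
τ_max = T_AC·r/J = 859.5·0.0386/3.49×10^-6 = 9.514×10^6 Pa.

9.51 MPa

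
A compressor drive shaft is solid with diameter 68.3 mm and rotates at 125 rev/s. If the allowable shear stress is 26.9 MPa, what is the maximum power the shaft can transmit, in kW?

1320 kW

J = πd⁴/32 = π(0.0683)⁴/32 = 2.136×10^-6 m⁴.
T_max = τ_allow·J/r = 2.69×10^7 × 2.136×10^-6 / 0.0341 = 1683 N·m.
ω = 2π·125 = 785.4 rad/s, so P_max = T_max·ω = 1.322×10^6 W.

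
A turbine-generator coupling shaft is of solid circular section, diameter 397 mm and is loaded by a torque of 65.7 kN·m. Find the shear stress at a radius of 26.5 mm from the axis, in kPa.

J = πd⁴/32 = π(0.397)⁴/32 = 2.439×10^-3 m⁴.
Shear stress varies linearly with radius: τ = T·r/J = 65700 × 0.0265 / 2.439×10^-3 = 7.139×10^5 Pa.

714 kPa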